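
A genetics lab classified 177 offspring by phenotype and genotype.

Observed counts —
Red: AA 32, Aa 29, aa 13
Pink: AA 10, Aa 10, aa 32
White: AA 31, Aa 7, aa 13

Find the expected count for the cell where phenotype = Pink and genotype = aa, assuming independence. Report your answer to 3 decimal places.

Row total (Pink) = 52; column total (aa) = 58; grand total N = 177.
Expected count = (row total × column total) / N = 52 × 58 / 177 = 17.040.

17.040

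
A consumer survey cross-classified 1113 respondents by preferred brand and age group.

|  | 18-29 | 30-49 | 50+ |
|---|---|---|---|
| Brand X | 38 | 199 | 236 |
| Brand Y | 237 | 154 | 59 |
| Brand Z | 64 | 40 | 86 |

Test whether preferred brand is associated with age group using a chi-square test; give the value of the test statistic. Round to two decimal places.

268.11

Row totals: 473, 450, 190. Column totals: 339, 393, 381. Grand total N = 1113.
Expected counts (row total × column total / N):
  Brand X, 18-29: 473×339/1113 = 144.0674
  Brand X, 30-49: 473×393/1113 = 167.0162
  Brand X, 50+: 473×381/1113 = 161.9164
  Brand Y, 18-29: 450×339/1113 = 137.0620
  Brand Y, 30-49: 450×393/1113 = 158.8949
  Brand Y, 50+: 450×381/1113 = 154.0431
  Brand Z, 18-29: 190×339/1113 = 57.8706
  Brand Z, 30-49: 190×393/1113 = 67.0889
  Brand Z, 50+: 190×381/1113 = 65.0404
Contributions (O − E)²/E:
  (38 − 144.0674)²/144.0674 = 78.0905
  (199 − 167.0162)²/167.0162 = 6.1249
  (236 − 161.9164)²/161.9164 = 33.8964
  (237 − 137.0620)²/137.0620 = 72.8692
  (154 − 158.8949)²/158.8949 = 0.1508
  (59 − 154.0431)²/154.0431 = 58.6407
  (64 − 57.8706)²/57.8706 = 0.6492
  (40 − 67.0889)²/67.0889 = 10.9379
  (86 − 65.0404)²/65.0404 = 6.7543
χ² = 78.0905 + 6.1249 + 33.8964 + 72.8692 + 0.1508 + 58.6407 + 0.6492 + 10.9379 + 6.7543 = 268.11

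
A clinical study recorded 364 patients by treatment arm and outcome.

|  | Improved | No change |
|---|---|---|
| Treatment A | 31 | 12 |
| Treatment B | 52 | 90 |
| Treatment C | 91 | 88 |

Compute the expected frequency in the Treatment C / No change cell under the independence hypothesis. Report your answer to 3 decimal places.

Row total (Treatment C) = 179; column total (No change) = 190; grand total N = 364.
Expected count = (row total × column total) / N = 179 × 190 / 364 = 93.434.

93.434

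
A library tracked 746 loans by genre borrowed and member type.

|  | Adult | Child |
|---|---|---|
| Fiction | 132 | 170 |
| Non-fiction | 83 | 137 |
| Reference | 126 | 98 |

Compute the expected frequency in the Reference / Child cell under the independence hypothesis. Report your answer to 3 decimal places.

Row total (Reference) = 224; column total (Child) = 405; grand total N = 746.
Expected count = (row total × column total) / N = 224 × 405 / 746 = 121.609.

121.609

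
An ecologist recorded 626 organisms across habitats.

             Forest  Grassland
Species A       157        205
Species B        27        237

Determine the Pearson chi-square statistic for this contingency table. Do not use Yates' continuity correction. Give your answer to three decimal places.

80.803

Row totals: 362, 264. Column totals: 184, 442. Grand total N = 626.
Expected counts (row total × column total / N):
  Species A, Forest: 362×184/626 = 106.40256
  Species A, Grassland: 362×442/626 = 255.59744
  Species B, Forest: 264×184/626 = 77.59744
  Species B, Grassland: 264×442/626 = 186.40256
Contributions (O − E)²/E:
  (157 − 106.40256)²/106.40256 = 24.0605
  (205 − 255.59744)²/255.59744 = 10.0161
  (27 − 77.59744)²/77.59744 = 32.9921
  (237 − 186.40256)²/186.40256 = 13.7343
χ² = 24.0605 + 10.0161 + 32.9921 + 13.7343 = 80.803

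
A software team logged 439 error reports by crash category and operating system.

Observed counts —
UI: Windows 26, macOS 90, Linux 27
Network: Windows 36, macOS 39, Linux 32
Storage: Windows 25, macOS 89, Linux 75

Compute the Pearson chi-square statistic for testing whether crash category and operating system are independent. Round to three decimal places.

35.304

Row totals: 143, 107, 189. Column totals: 87, 218, 134. Grand total N = 439.
Expected counts (row total × column total / N):
  UI, Windows: 143×87/439 = 28.3394
  UI, macOS: 143×218/439 = 71.0114
  UI, Linux: 143×134/439 = 43.6492
  Network, Windows: 107×87/439 = 21.2050
  Network, macOS: 107×218/439 = 53.1344
  Network, Linux: 107×134/439 = 32.6606
  Storage, Windows: 189×87/439 = 37.4556
  Storage, macOS: 189×218/439 = 93.8542
  Storage, Linux: 189×134/439 = 57.6902
Contributions (O − E)²/E:
  (26 − 28.3394)²/28.3394 = 0.1931
  (90 − 71.0114)²/71.0114 = 5.0776
  (27 − 43.6492)²/43.6492 = 6.3505
  (36 − 21.2050)²/21.2050 = 10.3227
  (39 − 53.1344)²/53.1344 = 3.7599
  (32 − 32.6606)²/32.6606 = 0.0134
  (25 − 37.4556)²/37.4556 = 4.1420
  (89 − 93.8542)²/93.8542 = 0.2511
  (75 − 57.6902)²/57.6902 = 5.1938
χ² = 0.1931 + 5.0776 + 6.3505 + 10.3227 + 3.7599 + 0.0134 + 4.1420 + 0.2511 + 5.1938 = 35.304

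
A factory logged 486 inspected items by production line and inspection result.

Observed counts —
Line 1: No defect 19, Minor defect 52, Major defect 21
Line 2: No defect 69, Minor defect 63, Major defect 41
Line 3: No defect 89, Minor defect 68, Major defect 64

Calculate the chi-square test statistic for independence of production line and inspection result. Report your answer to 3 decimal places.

20.757

Row totals: 92, 173, 221. Column totals: 177, 183, 126. Grand total N = 486.
Expected counts (row total × column total / N):
  Line 1, No defect: 92×177/486 = 33.5062
  Line 1, Minor defect: 92×183/486 = 34.6420
  Line 1, Major defect: 92×126/486 = 23.8519
  Line 2, No defect: 173×177/486 = 63.0062
  Line 2, Minor defect: 173×183/486 = 65.1420
  Line 2, Major defect: 173×126/486 = 44.8519
  Line 3, No defect: 221×177/486 = 80.4877
  Line 3, Minor defect: 221×183/486 = 83.2160
  Line 3, Major defect: 221×126/486 = 57.2963
Contributions (O − E)²/E:
  (19 − 33.5062)²/33.5062 = 6.2803
  (52 − 34.6420)²/34.6420 = 8.6975
  (21 − 23.8519)²/23.8519 = 0.3410
  (69 − 63.0062)²/63.0062 = 0.5702
  (63 − 65.1420)²/65.1420 = 0.0704
  (41 − 44.8519)²/44.8519 = 0.3308
  (89 − 80.4877)²/80.4877 = 0.9003
  (68 − 83.2160)²/83.2160 = 2.7822
  (64 − 57.2963)²/57.2963 = 0.7843
χ² = 6.2803 + 8.6975 + 0.3410 + 0.5702 + 0.0704 + 0.3308 + 0.9003 + 2.7822 + 0.7843 = 20.757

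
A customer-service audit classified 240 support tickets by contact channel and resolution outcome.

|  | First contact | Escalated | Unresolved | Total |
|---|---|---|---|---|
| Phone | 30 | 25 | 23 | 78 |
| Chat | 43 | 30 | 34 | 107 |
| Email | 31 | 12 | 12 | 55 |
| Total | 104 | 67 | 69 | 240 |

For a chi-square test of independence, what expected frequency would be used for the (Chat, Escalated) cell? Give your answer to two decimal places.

Row total (Chat) = 107; column total (Escalated) = 67; grand total N = 240.
Expected count = (row total × column total) / N = 107 × 67 / 240 = 29.87.

29.87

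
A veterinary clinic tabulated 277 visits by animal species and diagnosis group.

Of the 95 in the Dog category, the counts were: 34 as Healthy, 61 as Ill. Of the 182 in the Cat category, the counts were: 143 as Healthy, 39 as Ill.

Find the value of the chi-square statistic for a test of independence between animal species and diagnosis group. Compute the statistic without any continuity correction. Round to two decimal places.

49.52

Row totals: 95, 182. Column totals: 177, 100. Grand total N = 277.
Expected counts (row total × column total / N):
  Dog, Healthy: 95×177/277 = 60.704
  Dog, Ill: 95×100/277 = 34.296
  Cat, Healthy: 182×177/277 = 116.296
  Cat, Ill: 182×100/277 = 65.704
Contributions (O − E)²/E:
  (34 − 60.704)²/60.704 = 11.7472
  (61 − 34.296)²/34.296 = 20.7926
  (143 − 116.296)²/116.296 = 6.1318
  (39 − 65.704)²/65.704 = 10.8533
χ² = 11.7472 + 20.7926 + 6.1318 + 10.8533 = 49.52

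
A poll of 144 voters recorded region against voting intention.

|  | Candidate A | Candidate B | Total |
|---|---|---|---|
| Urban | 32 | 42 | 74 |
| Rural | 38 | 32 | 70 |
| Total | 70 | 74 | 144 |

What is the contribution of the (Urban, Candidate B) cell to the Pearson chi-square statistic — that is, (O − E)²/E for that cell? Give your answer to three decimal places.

0.415

Row total (Urban) = 74; column total (Candidate B) = 74; N = 144.
Expected count E = 74 × 74 / 144 = 38.0278.
Contribution = (O − E)²/E = (42 − 38.0278)² / 38.0278 = 0.415.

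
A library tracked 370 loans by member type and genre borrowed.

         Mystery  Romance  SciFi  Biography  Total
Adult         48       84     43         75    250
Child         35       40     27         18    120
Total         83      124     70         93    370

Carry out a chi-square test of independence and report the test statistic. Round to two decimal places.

Grand total N = 370.
Expected counts (row total × column total / N):
  Adult, Mystery: 250×83/370 = 56.081
  Adult, Romance: 250×124/370 = 83.784
  Adult, SciFi: 250×70/370 = 47.297
  Adult, Biography: 250×93/370 = 62.838
  Child, Mystery: 120×83/370 = 26.919
  Child, Romance: 120×124/370 = 40.216
  Child, SciFi: 120×70/370 = 22.703
  Child, Biography: 120×93/370 = 30.162
Contributions (O − E)²/E:
  (48 − 56.081)²/56.081 = 1.1644
  (84 − 83.784)²/83.784 = 0.0006
  (43 − 47.297)²/47.297 = 0.3904
  (75 − 62.838)²/62.838 = 2.3539
  (35 − 26.919)²/26.919 = 2.4259
  (40 − 40.216)²/40.216 = 0.0012
  (27 − 22.703)²/22.703 = 0.8133
  (18 − 30.162)²/30.162 = 4.9040
χ² = 1.1644 + 0.0006 + 0.3904 + 2.3539 + 2.4259 + 0.0012 + 0.8133 + 4.9040 = 12.05

12.05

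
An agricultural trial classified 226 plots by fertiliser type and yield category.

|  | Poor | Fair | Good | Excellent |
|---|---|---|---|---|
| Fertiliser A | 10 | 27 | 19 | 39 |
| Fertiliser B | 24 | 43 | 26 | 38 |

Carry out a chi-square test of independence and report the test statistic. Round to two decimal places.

Row totals: 95, 131. Column totals: 34, 70, 45, 77. Grand total N = 226.
Expected counts (row total × column total / N):
  Fertiliser A, Poor: 95×34/226 = 14.292
  Fertiliser A, Fair: 95×70/226 = 29.425
  Fertiliser A, Good: 95×45/226 = 18.916
  Fertiliser A, Excellent: 95×77/226 = 32.367
  Fertiliser B, Poor: 131×34/226 = 19.708
  Fertiliser B, Fair: 131×70/226 = 40.575
  Fertiliser B, Good: 131×45/226 = 26.084
  Fertiliser B, Excellent: 131×77/226 = 44.633
Contributions (O − E)²/E:
  (10 − 14.292)²/14.292 = 1.2889
  (27 − 29.425)²/29.425 = 0.1999
  (19 − 18.916)²/18.916 = 0.0004
  (39 − 32.367)²/32.367 = 1.3593
  (24 − 19.708)²/19.708 = 0.9347
  (43 − 40.575)²/40.575 = 0.1449
  (26 − 26.084)²/26.084 = 0.0003
  (38 − 44.633)²/44.633 = 0.9857
χ² = 1.2889 + 0.1999 + 0.0004 + 1.3593 + 0.9347 + 0.1449 + 0.0003 + 0.9857 = 4.91

4.91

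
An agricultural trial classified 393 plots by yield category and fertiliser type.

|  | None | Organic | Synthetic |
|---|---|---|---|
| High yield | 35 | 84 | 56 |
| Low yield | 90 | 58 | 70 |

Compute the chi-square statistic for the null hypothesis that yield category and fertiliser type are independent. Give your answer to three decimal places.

Row totals: 175, 218. Column totals: 125, 142, 126. Grand total N = 393.
Expected counts (row total × column total / N):
  High yield, None: 175×125/393 = 55.6616
  High yield, Organic: 175×142/393 = 63.2316
  High yield, Synthetic: 175×126/393 = 56.1069
  Low yield, None: 218×125/393 = 69.3384
  Low yield, Organic: 218×142/393 = 78.7684
  Low yield, Synthetic: 218×126/393 = 69.8931
Contributions (O − E)²/E:
  (35 − 55.6616)²/55.6616 = 7.6696
  (84 − 63.2316)²/63.2316 = 6.8214
  (56 − 56.1069)²/56.1069 = 0.0002
  (90 − 69.3384)²/69.3384 = 6.1568
  (58 − 78.7684)²/78.7684 = 5.4759
  (70 − 69.8931)²/69.8931 = 0.0002
χ² = 7.6696 + 6.8214 + 0.0002 + 6.1568 + 5.4759 + 0.0002 = 26.124

26.124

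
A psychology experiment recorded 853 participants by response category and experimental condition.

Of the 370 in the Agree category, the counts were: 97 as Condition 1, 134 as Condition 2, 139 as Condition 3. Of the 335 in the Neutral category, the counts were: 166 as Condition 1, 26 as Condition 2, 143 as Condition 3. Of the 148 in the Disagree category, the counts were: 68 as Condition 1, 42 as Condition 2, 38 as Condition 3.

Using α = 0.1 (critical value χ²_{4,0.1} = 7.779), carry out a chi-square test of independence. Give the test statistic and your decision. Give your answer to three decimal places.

96.728; reject H₀

Row totals: 370, 335, 148. Column totals: 331, 202, 320. Grand total N = 853.
Expected counts (row total × column total / N):
  Agree, Condition 1: 370×331/853 = 143.5756
  Agree, Condition 2: 370×202/853 = 87.6202
  Agree, Condition 3: 370×320/853 = 138.8042
  Neutral, Condition 1: 335×331/853 = 129.9941
  Neutral, Condition 2: 335×202/853 = 79.3318
  Neutral, Condition 3: 335×320/853 = 125.6741
  Disagree, Condition 1: 148×331/853 = 57.4302
  Disagree, Condition 2: 148×202/853 = 35.0481
  Disagree, Condition 3: 148×320/853 = 55.5217
Contributions (O − E)²/E:
  (97 − 143.5756)²/143.5756 = 15.1090
  (134 − 87.6202)²/87.6202 = 24.5501
  (139 − 138.8042)²/138.8042 = 0.0003
  (166 − 129.9941)²/129.9941 = 9.9730
  (26 − 79.3318)²/79.3318 = 35.8530
  (143 − 125.6741)²/125.6741 = 2.3886
  (68 − 57.4302)²/57.4302 = 1.9453
  (42 − 35.0481)²/35.0481 = 1.3789
  (38 − 55.5217)²/55.5217 = 5.5295
χ² = 15.1090 + 24.5501 + 0.0003 + 9.9730 + 35.8530 + 2.3886 + 1.9453 + 1.3789 + 5.5295 = 96.728
df = (3−1)(3−1) = 4. Since 96.728 > 7.779, reject the null hypothesis of independence at α = 0.1.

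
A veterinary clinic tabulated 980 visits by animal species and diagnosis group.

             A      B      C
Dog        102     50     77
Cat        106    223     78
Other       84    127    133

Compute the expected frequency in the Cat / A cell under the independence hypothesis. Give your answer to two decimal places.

121.27

Row total (Cat) = 407; column total (A) = 292; grand total N = 980.
Expected count = (row total × column total) / N = 407 × 292 / 980 = 121.27.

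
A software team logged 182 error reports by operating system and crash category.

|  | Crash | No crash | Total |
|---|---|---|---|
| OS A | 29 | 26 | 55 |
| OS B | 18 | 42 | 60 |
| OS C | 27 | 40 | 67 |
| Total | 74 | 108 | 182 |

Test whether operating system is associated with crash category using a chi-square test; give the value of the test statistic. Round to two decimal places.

Grand total N = 182.
Expected counts (row total × column total / N):
  OS A, Crash: 55×74/182 = 22.363
  OS A, No crash: 55×108/182 = 32.637
  OS B, Crash: 60×74/182 = 24.396
  OS B, No crash: 60×108/182 = 35.604
  OS C, Crash: 67×74/182 = 27.242
  OS C, No crash: 67×108/182 = 39.758
Contributions (O − E)²/E:
  (29 − 22.363)²/22.363 = 1.9698
  (26 − 32.637)²/32.637 = 1.3497
  (18 − 24.396)²/24.396 = 1.6769
  (42 − 35.604)²/35.604 = 1.1490
  (27 − 27.242)²/27.242 = 0.0021
  (40 − 39.758)²/39.758 = 0.0015
χ² = 1.9698 + 1.3497 + 1.6769 + 1.1490 + 0.0021 + 0.0015 = 6.15

6.15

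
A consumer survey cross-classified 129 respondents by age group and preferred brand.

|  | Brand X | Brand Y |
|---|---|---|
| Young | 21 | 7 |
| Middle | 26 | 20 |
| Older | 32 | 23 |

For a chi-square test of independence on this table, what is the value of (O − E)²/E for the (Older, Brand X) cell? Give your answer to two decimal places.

0.08

Row total (Older) = 55; column total (Brand X) = 79; N = 129.
Expected count E = 55 × 79 / 129 = 33.682.
Contribution = (O − E)²/E = (32 − 33.682)² / 33.682 = 0.08.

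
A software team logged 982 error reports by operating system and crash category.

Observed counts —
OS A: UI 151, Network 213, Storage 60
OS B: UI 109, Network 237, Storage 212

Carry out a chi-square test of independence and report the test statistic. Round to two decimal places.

76.14

Row totals: 424, 558. Column totals: 260, 450, 272. Grand total N = 982.
Expected counts (row total × column total / N):
  OS A, UI: 424×260/982 = 112.261
  OS A, Network: 424×450/982 = 194.297
  OS A, Storage: 424×272/982 = 117.442
  OS B, UI: 558×260/982 = 147.739
  OS B, Network: 558×450/982 = 255.703
  OS B, Storage: 558×272/982 = 154.558
Contributions (O − E)²/E:
  (151 − 112.261)²/112.261 = 13.3680
  (213 − 194.297)²/194.297 = 1.8003
  (60 − 117.442)²/117.442 = 28.0954
  (109 − 147.739)²/147.739 = 10.1578
  (237 − 255.703)²/255.703 = 1.3680
  (212 − 154.558)²/154.558 = 21.3485
χ² = 13.3680 + 1.8003 + 28.0954 + 10.1578 + 1.3680 + 21.3485 = 76.14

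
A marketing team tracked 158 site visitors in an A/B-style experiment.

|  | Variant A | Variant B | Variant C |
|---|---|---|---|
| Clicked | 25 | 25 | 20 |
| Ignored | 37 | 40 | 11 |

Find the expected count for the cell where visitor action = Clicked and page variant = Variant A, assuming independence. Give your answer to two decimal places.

Row total (Clicked) = 70; column total (Variant A) = 62; grand total N = 158.
Expected count = (row total × column total) / N = 70 × 62 / 158 = 27.47.

27.47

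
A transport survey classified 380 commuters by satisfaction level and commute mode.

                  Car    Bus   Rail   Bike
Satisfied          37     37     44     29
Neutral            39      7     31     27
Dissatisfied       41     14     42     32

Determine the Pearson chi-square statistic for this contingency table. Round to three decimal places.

Row totals: 147, 104, 129. Column totals: 117, 58, 117, 88. Grand total N = 380.
Expected counts (row total × column total / N):
  Satisfied, Car: 147×117/380 = 45.2605
  Satisfied, Bus: 147×58/380 = 22.4368
  Satisfied, Rail: 147×117/380 = 45.2605
  Satisfied, Bike: 147×88/380 = 34.0421
  Neutral, Car: 104×117/380 = 32.0211
  Neutral, Bus: 104×58/380 = 15.8737
  Neutral, Rail: 104×117/380 = 32.0211
  Neutral, Bike: 104×88/380 = 24.0842
  Dissatisfied, Car: 129×117/380 = 39.7184
  Dissatisfied, Bus: 129×58/380 = 19.6895
  Dissatisfied, Rail: 129×117/380 = 39.7184
  Dissatisfied, Bike: 129×88/380 = 29.8737
Contributions (O − E)²/E:
  (37 − 45.2605)²/45.2605 = 1.5076
  (37 − 22.4368)²/22.4368 = 9.4526
  (44 − 45.2605)²/45.2605 = 0.0351
  (29 − 34.0421)²/34.0421 = 0.7468
  (39 − 32.0211)²/32.0211 = 1.5210
  (7 − 15.8737)²/15.8737 = 4.9606
  (31 − 32.0211)²/32.0211 = 0.0326
  (27 − 24.0842)²/24.0842 = 0.3530
  (41 − 39.7184)²/39.7184 = 0.0414
  (14 − 19.6895)²/19.6895 = 1.6440
  (42 − 39.7184)²/39.7184 = 0.1311
  (32 − 29.8737)²/29.8737 = 0.1513
χ² = 1.5076 + 9.4526 + 0.0351 + 0.7468 + 1.5210 + 4.9606 + 0.0326 + 0.3530 + 0.0414 + 1.6440 + 0.1311 + 0.1513 = 20.577

20.577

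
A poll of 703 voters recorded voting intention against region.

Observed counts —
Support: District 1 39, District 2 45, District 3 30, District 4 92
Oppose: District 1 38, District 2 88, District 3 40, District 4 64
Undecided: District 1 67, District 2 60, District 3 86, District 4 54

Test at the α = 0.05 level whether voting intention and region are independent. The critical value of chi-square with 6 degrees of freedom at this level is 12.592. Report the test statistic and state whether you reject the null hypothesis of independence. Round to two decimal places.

62.92; reject H₀

Row totals: 206, 230, 267. Column totals: 144, 193, 156, 210. Grand total N = 703.
Expected counts (row total × column total / N):
  Support, District 1: 206×144/703 = 42.196
  Support, District 2: 206×193/703 = 56.555
  Support, District 3: 206×156/703 = 45.713
  Support, District 4: 206×210/703 = 61.536
  Oppose, District 1: 230×144/703 = 47.112
  Oppose, District 2: 230×193/703 = 63.144
  Oppose, District 3: 230×156/703 = 51.038
  Oppose, District 4: 230×210/703 = 68.706
  Undecided, District 1: 267×144/703 = 54.691
  Undecided, District 2: 267×193/703 = 73.302
  Undecided, District 3: 267×156/703 = 59.249
  Undecided, District 4: 267×210/703 = 79.758
Contributions (O − E)²/E:
  (39 − 42.196)²/42.196 = 0.2421
  (45 − 56.555)²/56.555 = 2.3609
  (30 − 45.713)²/45.713 = 5.4011
  (92 − 61.536)²/61.536 = 15.0815
  (38 − 47.112)²/47.112 = 1.7624
  (88 − 63.144)²/63.144 = 9.7843
  (40 − 51.038)²/51.038 = 2.3872
  (64 − 68.706)²/68.706 = 0.3223
  (67 − 54.691)²/54.691 = 2.7703
  (60 − 73.302)²/73.302 = 2.4139
  (86 − 59.249)²/59.249 = 12.0781
  (54 − 79.758)²/79.758 = 8.3186
χ² = 0.2421 + 2.3609 + 5.4011 + 15.0815 + 1.7624 + 9.7843 + 2.3872 + 0.3223 + 2.7703 + 2.4139 + 12.0781 + 8.3186 = 62.92
df = (3−1)(4−1) = 6. Since 62.92 > 12.592, reject the null hypothesis of independence at α = 0.05.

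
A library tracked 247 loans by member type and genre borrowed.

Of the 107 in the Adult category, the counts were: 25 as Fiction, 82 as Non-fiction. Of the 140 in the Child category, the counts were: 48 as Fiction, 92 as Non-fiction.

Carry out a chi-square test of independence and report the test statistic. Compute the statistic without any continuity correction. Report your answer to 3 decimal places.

3.474

Row totals: 107, 140. Column totals: 73, 174. Grand total N = 247.
Expected counts (row total × column total / N):
  Adult, Fiction: 107×73/247 = 31.6235
  Adult, Non-fiction: 107×174/247 = 75.3765
  Child, Fiction: 140×73/247 = 41.3765
  Child, Non-fiction: 140×174/247 = 98.6235
Contributions (O − E)²/E:
  (25 − 31.6235)²/31.6235 = 1.3873
  (82 − 75.3765)²/75.3765 = 0.5820
  (48 − 41.3765)²/41.3765 = 1.0603
  (92 − 98.6235)²/98.6235 = 0.4448
χ² = 1.3873 + 0.5820 + 1.0603 + 0.4448 = 3.474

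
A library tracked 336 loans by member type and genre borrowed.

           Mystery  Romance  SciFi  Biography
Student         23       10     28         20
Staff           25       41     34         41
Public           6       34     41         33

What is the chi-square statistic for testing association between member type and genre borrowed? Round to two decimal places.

27.11

Row totals: 81, 141, 114. Column totals: 54, 85, 103, 94. Grand total N = 336.
Expected counts (row total × column total / N):
  Student, Mystery: 81×54/336 = 13.018
  Student, Romance: 81×85/336 = 20.491
  Student, SciFi: 81×103/336 = 24.830
  Student, Biography: 81×94/336 = 22.661
  Staff, Mystery: 141×54/336 = 22.661
  Staff, Romance: 141×85/336 = 35.670
  Staff, SciFi: 141×103/336 = 43.223
  Staff, Biography: 141×94/336 = 39.446
  Public, Mystery: 114×54/336 = 18.321
  Public, Romance: 114×85/336 = 28.839
  Public, SciFi: 114×103/336 = 34.946
  Public, Biography: 114×94/336 = 31.893
Contributions (O − E)²/E:
  (23 − 13.018)²/13.018 = 7.6540
  (10 − 20.491)²/20.491 = 5.3712
  (28 − 24.830)²/24.830 = 0.4047
  (20 − 22.661)²/22.661 = 0.3125
  (25 − 22.661)²/22.661 = 0.2414
  (41 − 35.670)²/35.670 = 0.7964
  (34 − 43.223)²/43.223 = 1.9680
  (41 − 39.446)²/39.446 = 0.0612
  (6 − 18.321)²/18.321 = 8.2860
  (34 − 28.839)²/28.839 = 0.9236
  (41 − 34.946)²/34.946 = 1.0488
  (33 − 31.893)²/31.893 = 0.0384
χ² = 7.6540 + 5.3712 + 0.4047 + 0.3125 + 0.2414 + 0.7964 + 1.9680 + 0.0612 + 8.2860 + 0.9236 + 1.0488 + 0.0384 = 27.11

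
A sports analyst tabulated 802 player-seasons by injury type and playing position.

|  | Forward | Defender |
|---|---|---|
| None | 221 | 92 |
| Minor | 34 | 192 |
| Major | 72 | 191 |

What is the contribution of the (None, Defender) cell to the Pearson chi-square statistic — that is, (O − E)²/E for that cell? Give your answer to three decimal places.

Row total (None) = 313; column total (Defender) = 475; N = 802.
Expected count E = 313 × 475 / 802 = 185.3803.
Contribution = (O − E)²/E = (92 − 185.3803)² / 185.3803 = 47.038.

47.038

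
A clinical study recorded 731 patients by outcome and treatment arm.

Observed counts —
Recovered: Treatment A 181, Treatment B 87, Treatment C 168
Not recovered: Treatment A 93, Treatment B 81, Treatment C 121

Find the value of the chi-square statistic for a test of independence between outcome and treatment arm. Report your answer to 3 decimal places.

9.269

Row totals: 436, 295. Column totals: 274, 168, 289. Grand total N = 731.
Expected counts (row total × column total / N):
  Recovered, Treatment A: 436×274/731 = 163.4254
  Recovered, Treatment B: 436×168/731 = 100.2025
  Recovered, Treatment C: 436×289/731 = 172.3721
  Not recovered, Treatment A: 295×274/731 = 110.5746
  Not recovered, Treatment B: 295×168/731 = 67.7975
  Not recovered, Treatment C: 295×289/731 = 116.6279
Contributions (O − E)²/E:
  (181 − 163.4254)²/163.4254 = 1.8900
  (87 − 100.2025)²/100.2025 = 1.7395
  (168 − 172.3721)²/172.3721 = 0.1109
  (93 − 110.5746)²/110.5746 = 2.7933
  (81 − 67.7975)²/67.7975 = 2.5710
  (121 − 116.6279)²/116.6279 = 0.1639
χ² = 1.8900 + 1.7395 + 0.1109 + 2.7933 + 2.5710 + 0.1639 = 9.269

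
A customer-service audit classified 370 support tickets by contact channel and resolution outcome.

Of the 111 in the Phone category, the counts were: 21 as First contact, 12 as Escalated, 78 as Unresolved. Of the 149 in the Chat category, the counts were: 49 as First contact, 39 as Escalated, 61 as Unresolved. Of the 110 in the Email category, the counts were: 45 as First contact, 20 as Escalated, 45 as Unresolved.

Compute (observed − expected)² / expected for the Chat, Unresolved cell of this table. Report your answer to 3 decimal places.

Row total (Chat) = 149; column total (Unresolved) = 184; N = 370.
Expected count E = 149 × 184 / 370 = 74.0973.
Contribution = (O − E)²/E = (61 − 74.0973)² / 74.0973 = 2.315.

2.315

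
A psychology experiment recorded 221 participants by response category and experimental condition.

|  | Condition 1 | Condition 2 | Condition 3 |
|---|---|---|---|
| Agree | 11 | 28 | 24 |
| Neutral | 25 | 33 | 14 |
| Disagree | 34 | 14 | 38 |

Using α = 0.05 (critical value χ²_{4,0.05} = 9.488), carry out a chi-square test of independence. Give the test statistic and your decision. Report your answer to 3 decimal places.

26.189; reject H₀

Row totals: 63, 72, 86. Column totals: 70, 75, 76. Grand total N = 221.
Expected counts (row total × column total / N):
  Agree, Condition 1: 63×70/221 = 19.95475
  Agree, Condition 2: 63×75/221 = 21.38009
  Agree, Condition 3: 63×76/221 = 21.66516
  Neutral, Condition 1: 72×70/221 = 22.80543
  Neutral, Condition 2: 72×75/221 = 24.43439
  Neutral, Condition 3: 72×76/221 = 24.76018
  Disagree, Condition 1: 86×70/221 = 27.23982
  Disagree, Condition 2: 86×75/221 = 29.18552
  Disagree, Condition 3: 86×76/221 = 29.57466
Contributions (O − E)²/E:
  (11 − 19.95475)²/19.95475 = 4.0185
  (28 − 21.38009)²/21.38009 = 2.0497
  (24 − 21.66516)²/21.66516 = 0.2516
  (25 − 22.80543)²/22.80543 = 0.2112
  (33 − 24.43439)²/24.43439 = 3.0027
  (14 − 24.76018)²/24.76018 = 4.6761
  (34 − 27.23982)²/27.23982 = 1.6777
  (14 − 29.18552)²/29.18552 = 7.9012
  (38 − 29.57466)²/29.57466 = 2.4002
χ² = 4.0185 + 2.0497 + 0.2516 + 0.2112 + 3.0027 + 4.6761 + 1.6777 + 7.9012 + 2.4002 = 26.189
df = (3−1)(3−1) = 4. Since 26.189 > 9.488, reject the null hypothesis of independence at α = 0.05.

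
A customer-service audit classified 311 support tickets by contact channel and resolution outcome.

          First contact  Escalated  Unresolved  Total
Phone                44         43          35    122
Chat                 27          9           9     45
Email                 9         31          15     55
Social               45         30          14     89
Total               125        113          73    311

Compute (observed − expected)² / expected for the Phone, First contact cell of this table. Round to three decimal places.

0.517

Row total (Phone) = 122; column total (First contact) = 125; N = 311.
Expected count E = 122 × 125 / 311 = 49.0354.
Contribution = (O − E)²/E = (44 − 49.0354)² / 49.0354 = 0.517.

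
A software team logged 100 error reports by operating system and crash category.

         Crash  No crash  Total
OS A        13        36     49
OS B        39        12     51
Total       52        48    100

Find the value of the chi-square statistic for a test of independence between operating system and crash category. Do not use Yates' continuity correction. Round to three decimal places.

24.970

Grand total N = 100.
Expected counts (row total × column total / N):
  OS A, Crash: 49×52/100 = 25.4800
  OS A, No crash: 49×48/100 = 23.5200
  OS B, Crash: 51×52/100 = 26.5200
  OS B, No crash: 51×48/100 = 24.4800
Contributions (O − E)²/E:
  (13 − 25.4800)²/25.4800 = 6.1127
  (36 − 23.5200)²/23.5200 = 6.6220
  (39 − 26.5200)²/26.5200 = 5.8729
  (12 − 24.4800)²/24.4800 = 6.3624
χ² = 6.1127 + 6.6220 + 5.8729 + 6.3624 = 24.970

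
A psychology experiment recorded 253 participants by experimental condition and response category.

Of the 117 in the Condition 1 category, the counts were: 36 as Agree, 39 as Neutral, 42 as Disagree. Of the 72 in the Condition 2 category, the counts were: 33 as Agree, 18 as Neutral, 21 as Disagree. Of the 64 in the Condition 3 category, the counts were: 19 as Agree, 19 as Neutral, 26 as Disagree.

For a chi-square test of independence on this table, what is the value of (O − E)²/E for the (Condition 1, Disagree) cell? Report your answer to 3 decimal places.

0.017

Row total (Condition 1) = 117; column total (Disagree) = 89; N = 253.
Expected count E = 117 × 89 / 253 = 41.1581.
Contribution = (O − E)²/E = (42 − 41.1581)² / 41.1581 = 0.017.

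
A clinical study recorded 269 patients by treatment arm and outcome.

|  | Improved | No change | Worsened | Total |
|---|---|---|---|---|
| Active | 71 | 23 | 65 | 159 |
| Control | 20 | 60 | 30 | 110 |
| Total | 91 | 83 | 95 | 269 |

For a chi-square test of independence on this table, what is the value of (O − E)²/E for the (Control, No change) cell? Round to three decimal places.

Row total (Control) = 110; column total (No change) = 83; N = 269.
Expected count E = 110 × 83 / 269 = 33.9405.
Contribution = (O − E)²/E = (60 − 33.9405)² / 33.9405 = 20.008.

20.008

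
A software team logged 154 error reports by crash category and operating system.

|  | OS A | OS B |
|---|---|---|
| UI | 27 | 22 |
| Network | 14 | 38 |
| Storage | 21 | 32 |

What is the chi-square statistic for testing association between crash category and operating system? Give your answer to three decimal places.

8.343

Row totals: 49, 52, 53. Column totals: 62, 92. Grand total N = 154.
Expected counts (row total × column total / N):
  UI, OS A: 49×62/154 = 19.7273
  UI, OS B: 49×92/154 = 29.2727
  Network, OS A: 52×62/154 = 20.9351
  Network, OS B: 52×92/154 = 31.0649
  Storage, OS A: 53×62/154 = 21.3377
  Storage, OS B: 53×92/154 = 31.6623
Contributions (O − E)²/E:
  (27 − 19.7273)²/19.7273 = 2.6812
  (22 − 29.2727)²/29.2727 = 1.8069
  (14 − 20.9351)²/20.9351 = 2.2974
  (38 − 31.0649)²/31.0649 = 1.5482
  (21 − 21.3377)²/21.3377 = 0.0053
  (32 − 31.6623)²/31.6623 = 0.0036
χ² = 2.6812 + 1.8069 + 2.2974 + 1.5482 + 0.0053 + 0.0036 = 8.343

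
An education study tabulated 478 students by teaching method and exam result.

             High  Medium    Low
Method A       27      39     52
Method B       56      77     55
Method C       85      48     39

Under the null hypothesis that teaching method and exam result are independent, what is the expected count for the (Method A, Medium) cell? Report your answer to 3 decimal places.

40.485

Row total (Method A) = 118; column total (Medium) = 164; grand total N = 478.
Expected count = (row total × column total) / N = 118 × 164 / 478 = 40.485.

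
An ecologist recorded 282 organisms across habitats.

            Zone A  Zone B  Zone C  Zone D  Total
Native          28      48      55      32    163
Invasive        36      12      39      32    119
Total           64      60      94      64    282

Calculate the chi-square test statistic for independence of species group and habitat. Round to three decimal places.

18.919

Grand total N = 282.
Expected counts (row total × column total / N):
  Native, Zone A: 163×64/282 = 36.9929
  Native, Zone B: 163×60/282 = 34.6809
  Native, Zone C: 163×94/282 = 54.3333
  Native, Zone D: 163×64/282 = 36.9929
  Invasive, Zone A: 119×64/282 = 27.0071
  Invasive, Zone B: 119×60/282 = 25.3191
  Invasive, Zone C: 119×94/282 = 39.6667
  Invasive, Zone D: 119×64/282 = 27.0071
Contributions (O − E)²/E:
  (28 − 36.9929)²/36.9929 = 2.1862
  (48 − 34.6809)²/34.6809 = 5.1152
  (55 − 54.3333)²/54.3333 = 0.0082
  (32 − 36.9929)²/36.9929 = 0.6739
  (36 − 27.0071)²/27.0071 = 2.9945
  (12 − 25.3191)²/25.3191 = 7.0065
  (39 − 39.6667)²/39.6667 = 0.0112
  (32 − 27.0071)²/27.0071 = 0.9231
χ² = 2.1862 + 5.1152 + 0.0082 + 0.6739 + 2.9945 + 7.0065 + 0.0112 + 0.9231 = 18.919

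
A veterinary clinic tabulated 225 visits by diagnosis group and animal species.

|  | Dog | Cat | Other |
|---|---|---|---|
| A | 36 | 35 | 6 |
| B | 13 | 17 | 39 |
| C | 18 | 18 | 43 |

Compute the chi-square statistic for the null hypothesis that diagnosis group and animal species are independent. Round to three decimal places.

Row totals: 77, 69, 79. Column totals: 67, 70, 88. Grand total N = 225.
Expected counts (row total × column total / N):
  A, Dog: 77×67/225 = 22.9289
  A, Cat: 77×70/225 = 23.9556
  A, Other: 77×88/225 = 30.1156
  B, Dog: 69×67/225 = 20.5467
  B, Cat: 69×70/225 = 21.4667
  B, Other: 69×88/225 = 26.9867
  C, Dog: 79×67/225 = 23.5244
  C, Cat: 79×70/225 = 24.5778
  C, Other: 79×88/225 = 30.8978
Contributions (O − E)²/E:
  (36 − 22.9289)²/22.9289 = 7.4515
  (35 − 23.9556)²/23.9556 = 5.0919
  (6 − 30.1156)²/30.1156 = 19.3110
  (13 − 20.5467)²/20.5467 = 2.7719
  (17 − 21.4667)²/21.4667 = 0.9294
  (39 − 26.9867)²/26.9867 = 5.3478
  (18 − 23.5244)²/23.5244 = 1.2973
  (18 − 24.5778)²/24.5778 = 1.7604
  (43 − 30.8978)²/30.8978 = 4.7402
χ² = 7.4515 + 5.0919 + 19.3110 + 2.7719 + 0.9294 + 5.3478 + 1.2973 + 1.7604 + 4.7402 = 48.701

48.701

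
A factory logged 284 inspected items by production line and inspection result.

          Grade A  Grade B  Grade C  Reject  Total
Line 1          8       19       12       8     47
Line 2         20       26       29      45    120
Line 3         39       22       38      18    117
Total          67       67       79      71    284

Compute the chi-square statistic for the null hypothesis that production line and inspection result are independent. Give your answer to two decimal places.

Grand total N = 284.
Expected counts (row total × column total / N):
  Line 1, Grade A: 47×67/284 = 11.088
  Line 1, Grade B: 47×67/284 = 11.088
  Line 1, Grade C: 47×79/284 = 13.074
  Line 1, Reject: 47×71/284 = 11.750
  Line 2, Grade A: 120×67/284 = 28.310
  Line 2, Grade B: 120×67/284 = 28.310
  Line 2, Grade C: 120×79/284 = 33.380
  Line 2, Reject: 120×71/284 = 30.000
  Line 3, Grade A: 117×67/284 = 27.602
  Line 3, Grade B: 117×67/284 = 27.602
  Line 3, Grade C: 117×79/284 = 32.546
  Line 3, Reject: 117×71/284 = 29.250
Contributions (O − E)²/E:
  (8 − 11.088)²/11.088 = 0.8600
  (19 − 11.088)²/11.088 = 5.6457
  (12 − 13.074)²/13.074 = 0.0882
  (8 − 11.750)²/11.750 = 1.1968
  (20 − 28.310)²/28.310 = 2.4393
  (26 − 28.310)²/28.310 = 0.1885
  (29 − 33.380)²/33.380 = 0.5747
  (45 − 30.000)²/30.000 = 7.5000
  (39 − 27.602)²/27.602 = 4.7067
  (22 − 27.602)²/27.602 = 1.1370
  (38 − 32.546)²/32.546 = 0.9140
  (18 − 29.250)²/29.250 = 4.3269
χ² = 0.8600 + 5.6457 + 0.0882 + 1.1968 + 2.4393 + 0.1885 + 0.5747 + 7.5000 + 4.7067 + 1.1370 + 0.9140 + 4.3269 = 29.58

29.58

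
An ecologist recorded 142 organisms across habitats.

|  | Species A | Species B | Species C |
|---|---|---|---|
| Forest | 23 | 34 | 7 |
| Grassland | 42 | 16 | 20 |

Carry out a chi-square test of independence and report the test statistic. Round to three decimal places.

17.079

Row totals: 64, 78. Column totals: 65, 50, 27. Grand total N = 142.
Expected counts (row total × column total / N):
  Forest, Species A: 64×65/142 = 29.2958
  Forest, Species B: 64×50/142 = 22.5352
  Forest, Species C: 64×27/142 = 12.1690
  Grassland, Species A: 78×65/142 = 35.7042
  Grassland, Species B: 78×50/142 = 27.4648
  Grassland, Species C: 78×27/142 = 14.8310
Contributions (O − E)²/E:
  (23 − 29.2958)²/29.2958 = 1.3530
  (34 − 22.5352)²/22.5352 = 5.8327
  (7 − 12.1690)²/12.1690 = 2.1956
  (42 − 35.7042)²/35.7042 = 1.1102
  (16 − 27.4648)²/27.4648 = 4.7858
  (20 − 14.8310)²/14.8310 = 1.8015
χ² = 1.3530 + 5.8327 + 2.1956 + 1.1102 + 4.7858 + 1.8015 = 17.079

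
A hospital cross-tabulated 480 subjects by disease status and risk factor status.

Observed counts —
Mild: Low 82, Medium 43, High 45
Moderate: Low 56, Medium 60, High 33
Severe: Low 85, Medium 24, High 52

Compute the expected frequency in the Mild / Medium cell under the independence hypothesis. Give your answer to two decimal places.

44.98

Row total (Mild) = 170; column total (Medium) = 127; grand total N = 480.
Expected count = (row total × column total) / N = 170 × 127 / 480 = 44.98.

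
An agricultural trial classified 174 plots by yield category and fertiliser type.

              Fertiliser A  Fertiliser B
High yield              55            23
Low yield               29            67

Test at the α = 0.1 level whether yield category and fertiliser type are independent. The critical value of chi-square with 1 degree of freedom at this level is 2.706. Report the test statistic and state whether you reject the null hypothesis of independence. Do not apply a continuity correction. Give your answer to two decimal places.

Row totals: 78, 96. Column totals: 84, 90. Grand total N = 174.
Expected counts (row total × column total / N):
  High yield, Fertiliser A: 78×84/174 = 37.655
  High yield, Fertiliser B: 78×90/174 = 40.345
  Low yield, Fertiliser A: 96×84/174 = 46.345
  Low yield, Fertiliser B: 96×90/174 = 49.655
Contributions (O − E)²/E:
  (55 − 37.655)²/37.655 = 7.9896
  (23 − 40.345)²/40.345 = 7.4569
  (29 − 46.345)²/46.345 = 6.4915
  (67 − 49.655)²/49.655 = 6.0588
χ² = 7.9896 + 7.4569 + 6.4915 + 6.0588 = 28.00
df = (2−1)(2−1) = 1. Since 28.00 > 2.706, reject the null hypothesis of independence at α = 0.1.

28.00; reject H₀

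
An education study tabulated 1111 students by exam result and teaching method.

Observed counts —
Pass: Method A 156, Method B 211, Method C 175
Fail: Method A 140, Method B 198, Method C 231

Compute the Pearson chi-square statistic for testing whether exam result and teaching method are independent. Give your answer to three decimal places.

Row totals: 542, 569. Column totals: 296, 409, 406. Grand total N = 1111.
Expected counts (row total × column total / N):
  Pass, Method A: 542×296/1111 = 144.4032
  Pass, Method B: 542×409/1111 = 199.5302
  Pass, Method C: 542×406/1111 = 198.0666
  Fail, Method A: 569×296/1111 = 151.5968
  Fail, Method B: 569×409/1111 = 209.4698
  Fail, Method C: 569×406/1111 = 207.9334
Contributions (O − E)²/E:
  (156 − 144.4032)²/144.4032 = 0.9313
  (211 − 199.5302)²/199.5302 = 0.6593
  (175 − 198.0666)²/198.0666 = 2.6863
  (140 − 151.5968)²/151.5968 = 0.8871
  (198 − 209.4698)²/209.4698 = 0.6280
  (231 − 207.9334)²/207.9334 = 2.5588
χ² = 0.9313 + 0.6593 + 2.6863 + 0.8871 + 0.6280 + 2.5588 = 8.351

8.351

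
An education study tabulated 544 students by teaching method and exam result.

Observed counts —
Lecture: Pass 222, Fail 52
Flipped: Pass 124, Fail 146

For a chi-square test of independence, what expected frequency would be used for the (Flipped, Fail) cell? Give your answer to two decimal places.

98.27

Row total (Flipped) = 270; column total (Fail) = 198; grand total N = 544.
Expected count = (row total × column total) / N = 270 × 198 / 544 = 98.27.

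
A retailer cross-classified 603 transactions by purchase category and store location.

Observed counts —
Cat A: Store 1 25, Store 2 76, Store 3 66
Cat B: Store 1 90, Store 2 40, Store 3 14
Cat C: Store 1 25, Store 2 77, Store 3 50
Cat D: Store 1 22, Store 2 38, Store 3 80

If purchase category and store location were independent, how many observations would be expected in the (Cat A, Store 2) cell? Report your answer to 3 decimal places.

63.975

Row total (Cat A) = 167; column total (Store 2) = 231; grand total N = 603.
Expected count = (row total × column total) / N = 167 × 231 / 603 = 63.975.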